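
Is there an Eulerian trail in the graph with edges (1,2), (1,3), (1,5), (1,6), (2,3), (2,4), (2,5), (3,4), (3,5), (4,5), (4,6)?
Yes — and in fact it has an Eulerian circuit (the graph is connected and all 6 vertices have even degree)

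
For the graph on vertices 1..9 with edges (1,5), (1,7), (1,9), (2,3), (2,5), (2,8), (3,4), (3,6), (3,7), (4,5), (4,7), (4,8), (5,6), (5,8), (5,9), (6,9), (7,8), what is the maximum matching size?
4 (matching: (1,5), (3,7), (4,8), (6,9); upper bound floor(n/2) = floor(9/2) = 4)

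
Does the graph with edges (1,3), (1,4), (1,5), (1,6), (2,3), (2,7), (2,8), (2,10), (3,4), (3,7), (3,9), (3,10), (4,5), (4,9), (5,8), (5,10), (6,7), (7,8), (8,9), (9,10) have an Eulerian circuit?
Yes (the graph is connected and all 10 vertices have even degree)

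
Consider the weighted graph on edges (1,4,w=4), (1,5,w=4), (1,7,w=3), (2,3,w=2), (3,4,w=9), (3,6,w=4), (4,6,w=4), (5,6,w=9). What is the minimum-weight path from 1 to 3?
12 (path: 1 -> 4 -> 6 -> 3; weights 4 + 4 + 4 = 12)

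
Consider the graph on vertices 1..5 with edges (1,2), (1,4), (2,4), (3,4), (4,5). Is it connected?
Yes (BFS from 1 visits [1, 2, 4, 3, 5] — all 5 vertices reached)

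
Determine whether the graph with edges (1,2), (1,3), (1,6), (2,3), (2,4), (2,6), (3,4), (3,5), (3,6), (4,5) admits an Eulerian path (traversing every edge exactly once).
No (4 vertices have odd degree: {1, 3, 4, 6}; Eulerian path requires 0 or 2)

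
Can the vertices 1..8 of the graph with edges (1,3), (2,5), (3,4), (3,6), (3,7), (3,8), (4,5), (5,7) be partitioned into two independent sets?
Yes. Partition: {1, 2, 4, 6, 7, 8}, {3, 5}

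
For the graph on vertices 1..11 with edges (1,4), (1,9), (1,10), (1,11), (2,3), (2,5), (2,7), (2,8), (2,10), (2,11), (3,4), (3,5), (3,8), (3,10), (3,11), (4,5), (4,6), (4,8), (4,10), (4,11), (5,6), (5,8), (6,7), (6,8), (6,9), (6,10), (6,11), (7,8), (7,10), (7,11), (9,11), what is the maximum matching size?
5 (matching: (1,9), (2,10), (3,8), (4,6), (7,11); upper bound floor(n/2) = floor(11/2) = 5)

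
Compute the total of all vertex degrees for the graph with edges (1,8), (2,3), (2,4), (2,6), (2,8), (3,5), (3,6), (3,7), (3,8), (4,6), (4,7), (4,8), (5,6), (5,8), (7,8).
30 (handshake: sum of degrees = 2|E| = 2 x 15 = 30)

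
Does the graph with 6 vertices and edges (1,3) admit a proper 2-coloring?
Yes. Partition: {1, 2, 4, 5, 6}, {3}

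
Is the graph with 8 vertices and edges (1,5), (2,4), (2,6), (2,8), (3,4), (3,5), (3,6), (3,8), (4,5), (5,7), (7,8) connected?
Yes (BFS from 1 visits [1, 5, 3, 4, 7, 6, 8, 2] — all 8 vertices reached)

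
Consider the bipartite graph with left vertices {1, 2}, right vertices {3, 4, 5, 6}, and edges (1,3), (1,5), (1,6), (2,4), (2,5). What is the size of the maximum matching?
2 (matching: (1,6), (2,5); upper bound min(|L|,|R|) = min(2,4) = 2)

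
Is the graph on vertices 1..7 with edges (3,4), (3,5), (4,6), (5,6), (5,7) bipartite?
Yes. Partition: {1, 2, 3, 6, 7}, {4, 5}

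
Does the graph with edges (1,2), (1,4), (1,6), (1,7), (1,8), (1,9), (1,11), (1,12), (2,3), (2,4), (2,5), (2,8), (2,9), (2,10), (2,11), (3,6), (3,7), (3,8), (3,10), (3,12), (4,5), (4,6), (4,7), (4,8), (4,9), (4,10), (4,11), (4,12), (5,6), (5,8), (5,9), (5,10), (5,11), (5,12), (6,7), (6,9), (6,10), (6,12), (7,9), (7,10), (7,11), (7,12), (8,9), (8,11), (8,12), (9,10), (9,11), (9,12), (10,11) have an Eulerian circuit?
Yes (the graph is connected and all 12 vertices have even degree)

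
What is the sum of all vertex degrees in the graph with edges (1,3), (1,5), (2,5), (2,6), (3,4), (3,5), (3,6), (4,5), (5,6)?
18 (handshake: sum of degrees = 2|E| = 2 x 9 = 18)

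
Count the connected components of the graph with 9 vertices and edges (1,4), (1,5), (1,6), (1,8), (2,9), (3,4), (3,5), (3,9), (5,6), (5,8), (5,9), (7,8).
1 (components: {1, 2, 3, 4, 5, 6, 7, 8, 9})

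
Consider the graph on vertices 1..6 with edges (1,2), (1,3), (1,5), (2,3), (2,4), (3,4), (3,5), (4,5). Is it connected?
No, it has 2 components: {1, 2, 3, 4, 5}, {6}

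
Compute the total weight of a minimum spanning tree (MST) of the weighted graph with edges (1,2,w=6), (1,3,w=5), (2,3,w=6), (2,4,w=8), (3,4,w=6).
17 (MST edges: (1,2,w=6), (1,3,w=5), (3,4,w=6); sum of weights 6 + 5 + 6 = 17)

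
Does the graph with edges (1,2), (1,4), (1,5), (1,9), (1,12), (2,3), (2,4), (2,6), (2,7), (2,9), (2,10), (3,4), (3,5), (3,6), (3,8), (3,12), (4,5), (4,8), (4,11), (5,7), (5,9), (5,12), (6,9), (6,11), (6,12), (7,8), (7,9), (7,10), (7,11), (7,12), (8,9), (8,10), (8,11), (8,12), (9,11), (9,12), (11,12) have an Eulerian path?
No (6 vertices have odd degree: {1, 2, 6, 7, 8, 10}; Eulerian path requires 0 or 2)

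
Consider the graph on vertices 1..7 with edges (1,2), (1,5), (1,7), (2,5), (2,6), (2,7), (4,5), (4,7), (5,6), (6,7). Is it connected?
No, it has 2 components: {1, 2, 4, 5, 6, 7}, {3}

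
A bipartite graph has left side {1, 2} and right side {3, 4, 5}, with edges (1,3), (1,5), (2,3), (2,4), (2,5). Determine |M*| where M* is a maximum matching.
2 (matching: (1,5), (2,4); upper bound min(|L|,|R|) = min(2,3) = 2)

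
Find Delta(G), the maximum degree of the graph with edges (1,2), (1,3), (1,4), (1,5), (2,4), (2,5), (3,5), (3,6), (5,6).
4 (attained at vertices 1, 5)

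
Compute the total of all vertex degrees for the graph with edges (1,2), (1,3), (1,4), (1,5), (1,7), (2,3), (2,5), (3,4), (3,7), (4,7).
20 (handshake: sum of degrees = 2|E| = 2 x 10 = 20)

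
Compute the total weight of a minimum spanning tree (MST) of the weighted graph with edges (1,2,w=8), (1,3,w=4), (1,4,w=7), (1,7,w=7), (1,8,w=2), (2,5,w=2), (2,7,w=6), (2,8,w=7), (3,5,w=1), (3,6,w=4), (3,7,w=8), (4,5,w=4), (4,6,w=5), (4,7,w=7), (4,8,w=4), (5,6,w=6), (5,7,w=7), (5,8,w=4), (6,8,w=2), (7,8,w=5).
20 (MST edges: (1,3,w=4), (1,8,w=2), (2,5,w=2), (3,5,w=1), (4,5,w=4), (6,8,w=2), (7,8,w=5); sum of weights 4 + 2 + 2 + 1 + 4 + 2 + 5 = 20)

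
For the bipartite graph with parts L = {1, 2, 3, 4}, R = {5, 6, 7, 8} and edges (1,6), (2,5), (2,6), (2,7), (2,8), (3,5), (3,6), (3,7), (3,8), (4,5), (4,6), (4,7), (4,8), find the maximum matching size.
4 (matching: (1,6), (2,8), (3,7), (4,5); upper bound min(|L|,|R|) = min(4,4) = 4)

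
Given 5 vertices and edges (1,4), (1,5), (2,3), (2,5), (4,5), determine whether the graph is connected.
Yes (BFS from 1 visits [1, 4, 5, 2, 3] — all 5 vertices reached)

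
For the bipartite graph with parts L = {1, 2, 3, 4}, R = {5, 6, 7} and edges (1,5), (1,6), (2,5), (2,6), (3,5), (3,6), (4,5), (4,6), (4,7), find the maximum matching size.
3 (matching: (1,6), (2,5), (4,7); upper bound min(|L|,|R|) = min(4,3) = 3)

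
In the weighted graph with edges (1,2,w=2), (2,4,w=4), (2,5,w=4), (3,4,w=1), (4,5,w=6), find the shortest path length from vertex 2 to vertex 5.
4 (path: 2 -> 5; weights 4 = 4)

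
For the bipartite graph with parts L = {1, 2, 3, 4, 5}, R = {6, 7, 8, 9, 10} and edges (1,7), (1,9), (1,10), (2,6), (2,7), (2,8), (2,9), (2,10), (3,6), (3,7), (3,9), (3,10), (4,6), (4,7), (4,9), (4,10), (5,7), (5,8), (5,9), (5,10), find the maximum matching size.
5 (matching: (1,10), (2,9), (3,7), (4,6), (5,8); upper bound min(|L|,|R|) = min(5,5) = 5)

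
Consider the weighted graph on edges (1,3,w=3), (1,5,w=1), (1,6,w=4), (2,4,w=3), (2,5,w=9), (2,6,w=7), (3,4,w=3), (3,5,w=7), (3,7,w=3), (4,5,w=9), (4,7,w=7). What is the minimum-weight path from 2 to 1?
9 (path: 2 -> 4 -> 3 -> 1; weights 3 + 3 + 3 = 9)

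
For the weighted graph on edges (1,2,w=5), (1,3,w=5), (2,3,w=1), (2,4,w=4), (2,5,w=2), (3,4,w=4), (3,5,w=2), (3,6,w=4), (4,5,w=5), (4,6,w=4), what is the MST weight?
16 (MST edges: (1,2,w=5), (2,3,w=1), (2,4,w=4), (2,5,w=2), (3,6,w=4); sum of weights 5 + 1 + 4 + 2 + 4 = 16)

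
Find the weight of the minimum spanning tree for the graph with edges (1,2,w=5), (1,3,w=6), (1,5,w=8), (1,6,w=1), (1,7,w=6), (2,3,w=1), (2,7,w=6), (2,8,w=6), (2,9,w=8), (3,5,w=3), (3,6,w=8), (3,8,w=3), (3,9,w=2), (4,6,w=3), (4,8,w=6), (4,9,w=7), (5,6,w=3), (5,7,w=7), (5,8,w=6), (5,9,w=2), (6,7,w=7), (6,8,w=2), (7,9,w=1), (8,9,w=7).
15 (MST edges: (1,6,w=1), (2,3,w=1), (3,8,w=3), (3,9,w=2), (4,6,w=3), (5,9,w=2), (6,8,w=2), (7,9,w=1); sum of weights 1 + 1 + 3 + 2 + 3 + 2 + 2 + 1 = 15)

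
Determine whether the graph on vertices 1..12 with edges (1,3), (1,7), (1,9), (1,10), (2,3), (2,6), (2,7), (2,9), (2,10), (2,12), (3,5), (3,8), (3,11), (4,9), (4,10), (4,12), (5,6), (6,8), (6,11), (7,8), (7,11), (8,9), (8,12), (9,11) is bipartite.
Yes. Partition: {1, 2, 4, 5, 8, 11}, {3, 6, 7, 9, 10, 12}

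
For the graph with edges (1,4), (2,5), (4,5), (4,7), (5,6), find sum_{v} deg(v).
10 (handshake: sum of degrees = 2|E| = 2 x 5 = 10)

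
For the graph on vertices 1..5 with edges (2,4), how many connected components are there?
4 (components: {1}, {2, 4}, {3}, {5})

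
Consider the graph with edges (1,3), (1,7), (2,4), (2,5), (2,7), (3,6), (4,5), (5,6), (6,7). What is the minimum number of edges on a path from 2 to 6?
2 (path: 2 -> 5 -> 6, 2 edges)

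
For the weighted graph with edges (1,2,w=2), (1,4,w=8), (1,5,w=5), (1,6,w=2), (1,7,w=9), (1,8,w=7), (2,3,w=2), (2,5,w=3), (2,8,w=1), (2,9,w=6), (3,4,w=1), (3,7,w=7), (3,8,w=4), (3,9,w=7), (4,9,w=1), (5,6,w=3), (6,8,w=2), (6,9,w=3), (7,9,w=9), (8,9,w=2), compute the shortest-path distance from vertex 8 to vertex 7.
10 (path: 8 -> 2 -> 3 -> 7; weights 1 + 2 + 7 = 10)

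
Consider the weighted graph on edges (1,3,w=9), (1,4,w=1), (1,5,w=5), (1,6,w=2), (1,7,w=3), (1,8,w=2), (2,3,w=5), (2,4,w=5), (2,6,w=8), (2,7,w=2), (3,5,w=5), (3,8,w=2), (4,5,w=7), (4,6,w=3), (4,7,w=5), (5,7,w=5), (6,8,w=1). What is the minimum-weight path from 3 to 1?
4 (path: 3 -> 8 -> 1; weights 2 + 2 = 4)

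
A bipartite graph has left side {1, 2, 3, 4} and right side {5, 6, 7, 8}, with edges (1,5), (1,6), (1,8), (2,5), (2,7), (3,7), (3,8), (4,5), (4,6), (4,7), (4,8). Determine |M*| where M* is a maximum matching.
4 (matching: (1,8), (2,5), (3,7), (4,6); upper bound min(|L|,|R|) = min(4,4) = 4)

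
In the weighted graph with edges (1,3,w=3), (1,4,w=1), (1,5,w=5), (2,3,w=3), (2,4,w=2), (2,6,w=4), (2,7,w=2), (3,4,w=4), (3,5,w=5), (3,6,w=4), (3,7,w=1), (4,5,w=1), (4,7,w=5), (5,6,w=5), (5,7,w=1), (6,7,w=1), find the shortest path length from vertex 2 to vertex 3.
3 (path: 2 -> 3; weights 3 = 3)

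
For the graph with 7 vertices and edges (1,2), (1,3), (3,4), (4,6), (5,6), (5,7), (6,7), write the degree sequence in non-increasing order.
[3, 2, 2, 2, 2, 2, 1] (degrees: deg(1)=2, deg(2)=1, deg(3)=2, deg(4)=2, deg(5)=2, deg(6)=3, deg(7)=2)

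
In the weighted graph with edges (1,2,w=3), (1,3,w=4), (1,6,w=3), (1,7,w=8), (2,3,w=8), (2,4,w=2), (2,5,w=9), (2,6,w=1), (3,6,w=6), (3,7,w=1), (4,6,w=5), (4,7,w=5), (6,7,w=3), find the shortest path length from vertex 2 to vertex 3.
5 (path: 2 -> 6 -> 7 -> 3; weights 1 + 3 + 1 = 5)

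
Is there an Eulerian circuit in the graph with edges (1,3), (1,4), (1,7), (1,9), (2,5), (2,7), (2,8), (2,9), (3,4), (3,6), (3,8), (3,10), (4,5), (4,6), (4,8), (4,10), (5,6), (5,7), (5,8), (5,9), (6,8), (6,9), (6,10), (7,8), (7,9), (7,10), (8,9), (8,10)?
No (2 vertices have odd degree: {3, 10}; Eulerian circuit requires 0)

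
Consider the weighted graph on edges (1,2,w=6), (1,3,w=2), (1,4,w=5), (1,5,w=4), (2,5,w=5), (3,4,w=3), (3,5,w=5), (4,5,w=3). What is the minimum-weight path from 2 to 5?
5 (path: 2 -> 5; weights 5 = 5)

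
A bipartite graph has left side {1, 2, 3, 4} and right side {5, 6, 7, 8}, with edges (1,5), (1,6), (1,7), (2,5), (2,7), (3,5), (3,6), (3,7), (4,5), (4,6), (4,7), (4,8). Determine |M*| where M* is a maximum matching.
4 (matching: (1,7), (2,5), (3,6), (4,8); upper bound min(|L|,|R|) = min(4,4) = 4)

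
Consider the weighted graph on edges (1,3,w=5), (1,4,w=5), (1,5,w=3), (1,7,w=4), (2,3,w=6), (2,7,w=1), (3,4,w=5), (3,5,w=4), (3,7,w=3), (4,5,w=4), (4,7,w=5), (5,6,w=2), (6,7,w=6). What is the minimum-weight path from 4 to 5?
4 (path: 4 -> 5; weights 4 = 4)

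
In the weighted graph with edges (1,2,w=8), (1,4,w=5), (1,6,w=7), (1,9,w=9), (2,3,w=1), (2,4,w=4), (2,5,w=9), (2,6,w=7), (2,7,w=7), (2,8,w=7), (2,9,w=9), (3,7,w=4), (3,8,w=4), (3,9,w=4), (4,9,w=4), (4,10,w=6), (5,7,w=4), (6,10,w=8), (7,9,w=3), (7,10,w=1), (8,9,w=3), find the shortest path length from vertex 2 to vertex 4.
4 (path: 2 -> 4; weights 4 = 4)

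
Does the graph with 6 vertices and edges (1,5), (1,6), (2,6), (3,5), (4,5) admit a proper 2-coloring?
Yes. Partition: {1, 2, 3, 4}, {5, 6}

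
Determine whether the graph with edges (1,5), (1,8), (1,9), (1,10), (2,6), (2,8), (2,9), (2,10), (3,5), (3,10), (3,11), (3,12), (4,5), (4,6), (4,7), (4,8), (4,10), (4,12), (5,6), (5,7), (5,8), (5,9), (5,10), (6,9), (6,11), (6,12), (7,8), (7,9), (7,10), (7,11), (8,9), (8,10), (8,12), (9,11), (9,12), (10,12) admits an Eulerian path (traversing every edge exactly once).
Yes — and in fact it has an Eulerian circuit (the graph is connected and all 12 vertices have even degree)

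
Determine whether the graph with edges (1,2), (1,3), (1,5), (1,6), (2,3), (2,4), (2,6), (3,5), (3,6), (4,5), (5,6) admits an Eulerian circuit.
Yes (the graph is connected and all 6 vertices have even degree)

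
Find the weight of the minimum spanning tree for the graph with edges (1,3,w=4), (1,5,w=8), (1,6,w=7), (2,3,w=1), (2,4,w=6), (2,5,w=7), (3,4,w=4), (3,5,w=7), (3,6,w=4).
20 (MST edges: (1,3,w=4), (2,3,w=1), (2,5,w=7), (3,4,w=4), (3,6,w=4); sum of weights 4 + 1 + 7 + 4 + 4 = 20)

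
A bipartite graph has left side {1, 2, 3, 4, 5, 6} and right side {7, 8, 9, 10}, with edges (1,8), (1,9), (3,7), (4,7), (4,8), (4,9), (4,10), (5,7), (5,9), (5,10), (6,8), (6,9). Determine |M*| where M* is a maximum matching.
4 (matching: (1,9), (3,7), (4,10), (6,8); upper bound min(|L|,|R|) = min(6,4) = 4)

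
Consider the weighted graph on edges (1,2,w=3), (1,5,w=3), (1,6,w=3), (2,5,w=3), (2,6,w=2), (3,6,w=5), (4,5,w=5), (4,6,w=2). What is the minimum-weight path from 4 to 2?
4 (path: 4 -> 6 -> 2; weights 2 + 2 = 4)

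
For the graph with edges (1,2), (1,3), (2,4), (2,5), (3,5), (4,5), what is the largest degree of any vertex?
3 (attained at vertices 2, 5)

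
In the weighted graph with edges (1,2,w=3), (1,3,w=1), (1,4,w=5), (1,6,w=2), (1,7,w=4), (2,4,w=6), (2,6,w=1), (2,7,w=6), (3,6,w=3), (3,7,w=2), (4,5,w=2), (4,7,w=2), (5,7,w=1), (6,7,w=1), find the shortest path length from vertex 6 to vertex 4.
3 (path: 6 -> 7 -> 4; weights 1 + 2 = 3)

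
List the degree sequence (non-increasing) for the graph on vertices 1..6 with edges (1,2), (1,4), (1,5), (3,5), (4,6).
[3, 2, 2, 1, 1, 1] (degrees: deg(1)=3, deg(2)=1, deg(3)=1, deg(4)=2, deg(5)=2, deg(6)=1)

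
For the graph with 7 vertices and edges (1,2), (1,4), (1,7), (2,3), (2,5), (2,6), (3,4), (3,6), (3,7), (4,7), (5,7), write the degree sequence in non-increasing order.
[4, 4, 4, 3, 3, 2, 2] (degrees: deg(1)=3, deg(2)=4, deg(3)=4, deg(4)=3, deg(5)=2, deg(6)=2, deg(7)=4)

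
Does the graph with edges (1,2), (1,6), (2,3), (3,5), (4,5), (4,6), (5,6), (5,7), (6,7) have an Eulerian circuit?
Yes (the graph is connected and all 7 vertices have even degree)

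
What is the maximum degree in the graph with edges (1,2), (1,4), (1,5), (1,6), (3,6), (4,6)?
4 (attained at vertex 1)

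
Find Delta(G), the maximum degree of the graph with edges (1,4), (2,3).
1 (attained at vertices 1, 2, 3, 4)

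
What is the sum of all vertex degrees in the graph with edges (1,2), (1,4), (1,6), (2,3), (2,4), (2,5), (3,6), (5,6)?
16 (handshake: sum of degrees = 2|E| = 2 x 8 = 16)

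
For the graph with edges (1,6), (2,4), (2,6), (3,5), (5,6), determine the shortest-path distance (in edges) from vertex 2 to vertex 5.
2 (path: 2 -> 6 -> 5, 2 edges)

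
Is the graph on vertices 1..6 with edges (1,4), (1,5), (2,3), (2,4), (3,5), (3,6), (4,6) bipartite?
No (odd cycle of length 5: 3 -> 5 -> 1 -> 4 -> 6 -> 3)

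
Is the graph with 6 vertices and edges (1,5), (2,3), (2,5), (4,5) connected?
No, it has 2 components: {1, 2, 3, 4, 5}, {6}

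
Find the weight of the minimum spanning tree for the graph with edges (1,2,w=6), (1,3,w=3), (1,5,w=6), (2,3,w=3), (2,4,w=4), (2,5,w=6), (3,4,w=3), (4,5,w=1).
10 (MST edges: (1,3,w=3), (2,3,w=3), (3,4,w=3), (4,5,w=1); sum of weights 3 + 3 + 3 + 1 = 10)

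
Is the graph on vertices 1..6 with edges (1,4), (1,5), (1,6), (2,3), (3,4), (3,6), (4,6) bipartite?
No (odd cycle of length 3: 4 -> 1 -> 6 -> 4)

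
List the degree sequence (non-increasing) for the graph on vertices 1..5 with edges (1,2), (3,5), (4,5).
[2, 1, 1, 1, 1] (degrees: deg(1)=1, deg(2)=1, deg(3)=1, deg(4)=1, deg(5)=2)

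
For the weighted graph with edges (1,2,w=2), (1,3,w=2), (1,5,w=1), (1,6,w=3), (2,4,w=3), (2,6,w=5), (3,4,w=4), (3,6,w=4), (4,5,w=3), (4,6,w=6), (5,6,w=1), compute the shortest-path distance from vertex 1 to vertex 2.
2 (path: 1 -> 2; weights 2 = 2)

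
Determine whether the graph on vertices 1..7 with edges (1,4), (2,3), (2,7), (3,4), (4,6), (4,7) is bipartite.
Yes. Partition: {1, 3, 5, 6, 7}, {2, 4}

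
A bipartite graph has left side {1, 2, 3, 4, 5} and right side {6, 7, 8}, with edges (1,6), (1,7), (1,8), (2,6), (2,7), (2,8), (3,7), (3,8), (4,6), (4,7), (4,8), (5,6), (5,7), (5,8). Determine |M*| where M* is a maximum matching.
3 (matching: (1,8), (2,7), (4,6); upper bound min(|L|,|R|) = min(5,3) = 3)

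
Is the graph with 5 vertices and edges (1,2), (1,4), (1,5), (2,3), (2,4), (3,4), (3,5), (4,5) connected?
Yes (BFS from 1 visits [1, 2, 4, 5, 3] — all 5 vertices reached)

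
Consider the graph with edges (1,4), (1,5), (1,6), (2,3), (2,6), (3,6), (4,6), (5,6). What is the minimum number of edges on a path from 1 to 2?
2 (path: 1 -> 6 -> 2, 2 edges)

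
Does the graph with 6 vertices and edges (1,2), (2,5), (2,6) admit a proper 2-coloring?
Yes. Partition: {1, 3, 4, 5, 6}, {2}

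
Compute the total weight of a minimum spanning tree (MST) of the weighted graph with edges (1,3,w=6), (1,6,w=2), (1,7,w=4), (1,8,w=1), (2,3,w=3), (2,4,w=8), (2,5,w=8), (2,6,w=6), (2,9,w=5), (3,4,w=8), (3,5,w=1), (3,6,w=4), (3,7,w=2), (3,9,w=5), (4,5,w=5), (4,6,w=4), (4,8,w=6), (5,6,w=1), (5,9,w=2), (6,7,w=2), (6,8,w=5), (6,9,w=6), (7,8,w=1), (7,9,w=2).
15 (MST edges: (1,6,w=2), (1,8,w=1), (2,3,w=3), (3,5,w=1), (4,6,w=4), (5,6,w=1), (5,9,w=2), (7,8,w=1); sum of weights 2 + 1 + 3 + 1 + 4 + 1 + 2 + 1 = 15)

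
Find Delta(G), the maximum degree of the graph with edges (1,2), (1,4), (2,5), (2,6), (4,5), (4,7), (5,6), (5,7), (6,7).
4 (attained at vertex 5)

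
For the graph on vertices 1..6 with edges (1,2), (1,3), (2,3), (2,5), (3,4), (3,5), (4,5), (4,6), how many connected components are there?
1 (components: {1, 2, 3, 4, 5, 6})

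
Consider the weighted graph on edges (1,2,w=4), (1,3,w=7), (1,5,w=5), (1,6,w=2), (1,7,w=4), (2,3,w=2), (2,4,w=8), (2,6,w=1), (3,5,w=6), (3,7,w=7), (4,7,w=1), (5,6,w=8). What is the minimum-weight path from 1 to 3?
5 (path: 1 -> 6 -> 2 -> 3; weights 2 + 1 + 2 = 5)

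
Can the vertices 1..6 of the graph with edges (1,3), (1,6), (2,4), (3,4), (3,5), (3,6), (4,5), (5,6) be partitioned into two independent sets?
No (odd cycle of length 3: 3 -> 1 -> 6 -> 3)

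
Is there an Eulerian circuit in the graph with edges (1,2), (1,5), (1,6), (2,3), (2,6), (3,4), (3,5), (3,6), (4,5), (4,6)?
No (4 vertices have odd degree: {1, 2, 4, 5}; Eulerian circuit requires 0)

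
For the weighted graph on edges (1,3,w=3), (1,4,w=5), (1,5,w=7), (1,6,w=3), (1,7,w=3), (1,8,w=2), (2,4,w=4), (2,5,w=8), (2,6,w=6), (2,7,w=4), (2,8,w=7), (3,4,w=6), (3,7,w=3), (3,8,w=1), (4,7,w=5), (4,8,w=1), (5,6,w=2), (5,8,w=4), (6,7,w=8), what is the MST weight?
16 (MST edges: (1,6,w=3), (1,7,w=3), (1,8,w=2), (2,4,w=4), (3,8,w=1), (4,8,w=1), (5,6,w=2); sum of weights 3 + 3 + 2 + 4 + 1 + 1 + 2 = 16)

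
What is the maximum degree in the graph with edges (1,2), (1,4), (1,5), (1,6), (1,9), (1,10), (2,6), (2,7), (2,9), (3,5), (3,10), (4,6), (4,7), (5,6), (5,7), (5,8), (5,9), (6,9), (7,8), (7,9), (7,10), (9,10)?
6 (attained at vertices 1, 5, 7, 9)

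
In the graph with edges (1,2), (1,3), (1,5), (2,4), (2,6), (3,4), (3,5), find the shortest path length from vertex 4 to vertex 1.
2 (path: 4 -> 2 -> 1, 2 edges)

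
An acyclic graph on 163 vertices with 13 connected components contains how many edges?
150 (Each of the 13 component trees on V_i vertices has V_i - 1 edges; summing gives V - C = 163 - 13 = 150)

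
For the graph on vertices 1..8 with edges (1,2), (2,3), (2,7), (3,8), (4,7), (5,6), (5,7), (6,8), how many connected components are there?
1 (components: {1, 2, 3, 4, 5, 6, 7, 8})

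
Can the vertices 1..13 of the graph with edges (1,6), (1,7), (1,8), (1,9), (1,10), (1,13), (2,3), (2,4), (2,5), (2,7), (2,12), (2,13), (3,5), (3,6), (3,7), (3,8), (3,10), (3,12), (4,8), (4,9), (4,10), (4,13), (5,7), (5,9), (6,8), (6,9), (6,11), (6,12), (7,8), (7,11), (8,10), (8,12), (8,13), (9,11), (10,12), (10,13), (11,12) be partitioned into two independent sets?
No (odd cycle of length 3: 10 -> 1 -> 8 -> 10)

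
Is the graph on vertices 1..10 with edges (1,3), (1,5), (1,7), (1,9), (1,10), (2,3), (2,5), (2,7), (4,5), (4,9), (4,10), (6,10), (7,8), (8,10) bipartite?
Yes. Partition: {1, 2, 4, 6, 8}, {3, 5, 7, 9, 10}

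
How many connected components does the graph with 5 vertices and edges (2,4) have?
4 (components: {1}, {2, 4}, {3}, {5})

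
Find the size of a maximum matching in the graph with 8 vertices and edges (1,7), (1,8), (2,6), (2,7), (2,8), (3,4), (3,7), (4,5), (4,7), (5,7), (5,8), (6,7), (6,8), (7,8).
4 (matching: (1,7), (2,6), (3,4), (5,8); upper bound floor(n/2) = floor(8/2) = 4)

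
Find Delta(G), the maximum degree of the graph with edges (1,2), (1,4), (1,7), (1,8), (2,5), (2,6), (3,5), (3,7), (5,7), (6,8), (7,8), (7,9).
5 (attained at vertex 7)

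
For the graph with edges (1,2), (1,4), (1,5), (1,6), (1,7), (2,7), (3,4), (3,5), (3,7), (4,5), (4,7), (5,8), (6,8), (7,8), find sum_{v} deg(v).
28 (handshake: sum of degrees = 2|E| = 2 x 14 = 28)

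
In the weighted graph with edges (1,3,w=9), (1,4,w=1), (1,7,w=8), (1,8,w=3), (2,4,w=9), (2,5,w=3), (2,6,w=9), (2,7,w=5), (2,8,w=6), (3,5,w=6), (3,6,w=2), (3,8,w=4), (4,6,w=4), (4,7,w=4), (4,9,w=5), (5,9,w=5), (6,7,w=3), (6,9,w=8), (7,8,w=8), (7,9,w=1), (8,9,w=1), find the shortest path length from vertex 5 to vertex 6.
8 (path: 5 -> 3 -> 6; weights 6 + 2 = 8)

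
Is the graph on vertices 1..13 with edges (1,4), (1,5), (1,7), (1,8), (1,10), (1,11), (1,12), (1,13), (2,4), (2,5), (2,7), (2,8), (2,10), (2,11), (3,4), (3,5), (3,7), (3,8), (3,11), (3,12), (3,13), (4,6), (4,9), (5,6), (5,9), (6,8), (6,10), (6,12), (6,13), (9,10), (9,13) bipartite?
Yes. Partition: {1, 2, 3, 6, 9}, {4, 5, 7, 8, 10, 11, 12, 13}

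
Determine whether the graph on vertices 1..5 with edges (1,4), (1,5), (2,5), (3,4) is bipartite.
Yes. Partition: {1, 2, 3}, {4, 5}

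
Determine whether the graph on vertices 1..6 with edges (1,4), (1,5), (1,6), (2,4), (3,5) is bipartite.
Yes. Partition: {1, 2, 3}, {4, 5, 6}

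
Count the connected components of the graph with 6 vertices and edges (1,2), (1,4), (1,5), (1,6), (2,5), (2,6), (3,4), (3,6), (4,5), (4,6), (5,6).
1 (components: {1, 2, 3, 4, 5, 6})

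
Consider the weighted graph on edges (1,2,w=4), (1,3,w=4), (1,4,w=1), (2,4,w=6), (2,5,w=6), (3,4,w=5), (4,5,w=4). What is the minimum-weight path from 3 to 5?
9 (path: 3 -> 4 -> 5; weights 5 + 4 = 9)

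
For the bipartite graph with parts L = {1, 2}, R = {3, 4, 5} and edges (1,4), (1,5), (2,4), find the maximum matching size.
2 (matching: (1,5), (2,4); upper bound min(|L|,|R|) = min(2,3) = 2)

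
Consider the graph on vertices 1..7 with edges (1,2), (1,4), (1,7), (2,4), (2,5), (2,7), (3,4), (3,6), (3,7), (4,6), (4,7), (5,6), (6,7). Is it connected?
Yes (BFS from 1 visits [1, 2, 4, 7, 5, 3, 6] — all 7 vertices reached)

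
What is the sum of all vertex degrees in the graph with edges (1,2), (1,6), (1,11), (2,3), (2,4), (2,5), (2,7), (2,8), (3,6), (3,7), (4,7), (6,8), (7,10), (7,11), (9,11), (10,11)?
32 (handshake: sum of degrees = 2|E| = 2 x 16 = 32)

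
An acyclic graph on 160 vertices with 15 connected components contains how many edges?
145 (Each of the 15 component trees on V_i vertices has V_i - 1 edges; summing gives V - C = 160 - 15 = 145)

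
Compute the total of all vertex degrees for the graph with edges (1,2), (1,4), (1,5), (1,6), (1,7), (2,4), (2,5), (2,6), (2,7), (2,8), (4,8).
22 (handshake: sum of degrees = 2|E| = 2 x 11 = 22)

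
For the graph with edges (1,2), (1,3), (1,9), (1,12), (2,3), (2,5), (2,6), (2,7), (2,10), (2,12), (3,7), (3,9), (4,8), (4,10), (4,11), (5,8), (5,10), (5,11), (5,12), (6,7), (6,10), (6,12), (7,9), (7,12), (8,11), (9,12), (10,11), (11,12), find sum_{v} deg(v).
56 (handshake: sum of degrees = 2|E| = 2 x 28 = 56)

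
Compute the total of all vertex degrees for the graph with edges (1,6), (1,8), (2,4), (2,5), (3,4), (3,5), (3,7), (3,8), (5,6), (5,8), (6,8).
22 (handshake: sum of degrees = 2|E| = 2 x 11 = 22)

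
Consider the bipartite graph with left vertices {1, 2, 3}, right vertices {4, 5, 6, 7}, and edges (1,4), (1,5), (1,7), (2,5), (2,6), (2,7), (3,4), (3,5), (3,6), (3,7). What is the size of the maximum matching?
3 (matching: (1,7), (2,6), (3,5); upper bound min(|L|,|R|) = min(3,4) = 3)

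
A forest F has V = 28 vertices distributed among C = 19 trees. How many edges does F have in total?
9 (Each of the 19 component trees on V_i vertices has V_i - 1 edges; summing gives V - C = 28 - 19 = 9)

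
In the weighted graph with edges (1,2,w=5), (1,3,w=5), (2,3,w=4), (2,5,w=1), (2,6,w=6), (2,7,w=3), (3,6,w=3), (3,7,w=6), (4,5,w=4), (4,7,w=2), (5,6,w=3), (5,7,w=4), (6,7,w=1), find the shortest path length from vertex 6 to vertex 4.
3 (path: 6 -> 7 -> 4; weights 1 + 2 = 3)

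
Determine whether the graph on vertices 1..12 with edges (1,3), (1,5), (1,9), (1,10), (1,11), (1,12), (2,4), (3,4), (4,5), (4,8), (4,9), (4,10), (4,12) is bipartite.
Yes. Partition: {1, 4, 6, 7}, {2, 3, 5, 8, 9, 10, 11, 12}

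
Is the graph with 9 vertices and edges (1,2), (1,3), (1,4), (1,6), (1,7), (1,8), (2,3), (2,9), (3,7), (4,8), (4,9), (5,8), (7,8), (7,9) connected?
Yes (BFS from 1 visits [1, 2, 3, 4, 6, 7, 8, 9, 5] — all 9 vertices reached)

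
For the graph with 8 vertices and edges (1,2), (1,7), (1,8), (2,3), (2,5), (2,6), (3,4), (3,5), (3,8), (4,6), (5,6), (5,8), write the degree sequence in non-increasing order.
[4, 4, 4, 3, 3, 3, 2, 1] (degrees: deg(1)=3, deg(2)=4, deg(3)=4, deg(4)=2, deg(5)=4, deg(6)=3, deg(7)=1, deg(8)=3)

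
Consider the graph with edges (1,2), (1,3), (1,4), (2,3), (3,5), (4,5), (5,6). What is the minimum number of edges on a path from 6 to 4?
2 (path: 6 -> 5 -> 4, 2 edges)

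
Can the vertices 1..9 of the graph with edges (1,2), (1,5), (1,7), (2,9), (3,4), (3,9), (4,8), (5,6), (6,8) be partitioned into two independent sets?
Yes. Partition: {1, 4, 6, 9}, {2, 3, 5, 7, 8}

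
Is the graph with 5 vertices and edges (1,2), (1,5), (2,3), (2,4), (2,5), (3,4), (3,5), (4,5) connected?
Yes (BFS from 1 visits [1, 2, 5, 3, 4] — all 5 vertices reached)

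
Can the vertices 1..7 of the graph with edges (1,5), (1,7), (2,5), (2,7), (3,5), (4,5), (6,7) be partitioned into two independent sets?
Yes. Partition: {1, 2, 3, 4, 6}, {5, 7}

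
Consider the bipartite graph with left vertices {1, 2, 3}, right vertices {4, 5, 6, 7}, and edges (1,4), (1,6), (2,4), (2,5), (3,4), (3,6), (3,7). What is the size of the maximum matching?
3 (matching: (1,6), (2,5), (3,7); upper bound min(|L|,|R|) = min(3,4) = 3)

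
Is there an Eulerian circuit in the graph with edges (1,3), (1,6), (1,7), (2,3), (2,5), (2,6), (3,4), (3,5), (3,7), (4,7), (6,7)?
No (4 vertices have odd degree: {1, 2, 3, 6}; Eulerian circuit requires 0)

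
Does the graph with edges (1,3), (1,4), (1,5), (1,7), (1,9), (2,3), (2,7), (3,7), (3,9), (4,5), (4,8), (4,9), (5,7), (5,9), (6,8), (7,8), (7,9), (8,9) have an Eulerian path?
Yes (the graph is connected and exactly 2 vertices have odd degree: {1, 6}; any Eulerian path must start and end at those)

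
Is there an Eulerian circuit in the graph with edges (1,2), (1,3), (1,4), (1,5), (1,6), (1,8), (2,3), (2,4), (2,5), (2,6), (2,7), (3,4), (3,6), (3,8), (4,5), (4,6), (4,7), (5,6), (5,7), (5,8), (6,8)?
No (2 vertices have odd degree: {3, 7}; Eulerian circuit requires 0)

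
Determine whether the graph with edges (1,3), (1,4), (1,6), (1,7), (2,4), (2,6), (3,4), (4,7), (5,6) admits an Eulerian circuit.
No (2 vertices have odd degree: {5, 6}; Eulerian circuit requires 0)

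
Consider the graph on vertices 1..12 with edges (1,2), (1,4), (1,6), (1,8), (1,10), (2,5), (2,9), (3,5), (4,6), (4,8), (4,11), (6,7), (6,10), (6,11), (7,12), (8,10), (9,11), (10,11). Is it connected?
Yes (BFS from 1 visits [1, 2, 4, 6, 8, 10, 5, 9, 11, 7, 3, 12] — all 12 vertices reached)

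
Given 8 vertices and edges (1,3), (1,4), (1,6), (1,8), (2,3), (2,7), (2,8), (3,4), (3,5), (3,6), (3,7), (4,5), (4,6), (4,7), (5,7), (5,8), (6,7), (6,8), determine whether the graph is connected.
Yes (BFS from 1 visits [1, 3, 4, 6, 8, 2, 5, 7] — all 8 vertices reached)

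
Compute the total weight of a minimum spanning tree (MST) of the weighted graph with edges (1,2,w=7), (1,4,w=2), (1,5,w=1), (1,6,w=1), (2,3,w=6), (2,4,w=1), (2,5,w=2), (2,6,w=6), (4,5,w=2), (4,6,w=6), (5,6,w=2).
11 (MST edges: (1,4,w=2), (1,5,w=1), (1,6,w=1), (2,3,w=6), (2,4,w=1); sum of weights 2 + 1 + 1 + 6 + 1 = 11)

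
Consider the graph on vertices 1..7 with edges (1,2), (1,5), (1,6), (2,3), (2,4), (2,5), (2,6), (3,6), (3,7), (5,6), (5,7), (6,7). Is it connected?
Yes (BFS from 1 visits [1, 2, 5, 6, 3, 4, 7] — all 7 vertices reached)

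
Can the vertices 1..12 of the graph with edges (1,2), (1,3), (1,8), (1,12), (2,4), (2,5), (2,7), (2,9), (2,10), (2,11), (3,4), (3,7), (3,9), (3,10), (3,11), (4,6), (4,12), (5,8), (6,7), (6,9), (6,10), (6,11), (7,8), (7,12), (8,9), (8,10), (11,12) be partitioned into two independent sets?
Yes. Partition: {1, 4, 5, 7, 9, 10, 11}, {2, 3, 6, 8, 12}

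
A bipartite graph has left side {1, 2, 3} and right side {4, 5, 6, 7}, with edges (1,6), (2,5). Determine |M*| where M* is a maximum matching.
2 (matching: (1,6), (2,5); upper bound min(|L|,|R|) = min(3,4) = 3)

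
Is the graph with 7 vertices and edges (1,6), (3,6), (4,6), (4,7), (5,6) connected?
No, it has 2 components: {1, 3, 4, 5, 6, 7}, {2}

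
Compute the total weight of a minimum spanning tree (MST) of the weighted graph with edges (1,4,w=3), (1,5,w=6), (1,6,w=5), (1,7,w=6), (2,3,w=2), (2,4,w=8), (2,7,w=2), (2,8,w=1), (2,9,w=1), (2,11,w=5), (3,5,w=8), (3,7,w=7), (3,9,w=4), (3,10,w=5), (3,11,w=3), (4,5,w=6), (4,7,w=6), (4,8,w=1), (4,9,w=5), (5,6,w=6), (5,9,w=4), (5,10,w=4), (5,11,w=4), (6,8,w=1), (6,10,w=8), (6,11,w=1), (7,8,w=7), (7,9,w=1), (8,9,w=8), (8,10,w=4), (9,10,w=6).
19 (MST edges: (1,4,w=3), (2,3,w=2), (2,8,w=1), (2,9,w=1), (4,8,w=1), (5,10,w=4), (5,11,w=4), (6,8,w=1), (6,11,w=1), (7,9,w=1); sum of weights 3 + 2 + 1 + 1 + 1 + 4 + 4 + 1 + 1 + 1 = 19)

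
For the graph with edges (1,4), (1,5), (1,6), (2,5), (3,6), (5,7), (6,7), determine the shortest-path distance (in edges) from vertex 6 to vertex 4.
2 (path: 6 -> 1 -> 4, 2 edges)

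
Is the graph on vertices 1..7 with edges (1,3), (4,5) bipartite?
Yes. Partition: {1, 2, 4, 6, 7}, {3, 5}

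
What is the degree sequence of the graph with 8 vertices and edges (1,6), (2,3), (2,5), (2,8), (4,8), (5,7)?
[3, 2, 2, 1, 1, 1, 1, 1] (degrees: deg(1)=1, deg(2)=3, deg(3)=1, deg(4)=1, deg(5)=2, deg(6)=1, deg(7)=1, deg(8)=2)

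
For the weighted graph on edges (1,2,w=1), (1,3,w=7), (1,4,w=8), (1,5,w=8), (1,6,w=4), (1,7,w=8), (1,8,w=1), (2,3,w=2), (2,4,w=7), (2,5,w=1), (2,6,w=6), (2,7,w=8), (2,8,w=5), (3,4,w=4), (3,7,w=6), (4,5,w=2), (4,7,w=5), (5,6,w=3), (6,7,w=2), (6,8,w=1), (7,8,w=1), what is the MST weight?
9 (MST edges: (1,2,w=1), (1,8,w=1), (2,3,w=2), (2,5,w=1), (4,5,w=2), (6,8,w=1), (7,8,w=1); sum of weights 1 + 1 + 2 + 1 + 2 + 1 + 1 = 9)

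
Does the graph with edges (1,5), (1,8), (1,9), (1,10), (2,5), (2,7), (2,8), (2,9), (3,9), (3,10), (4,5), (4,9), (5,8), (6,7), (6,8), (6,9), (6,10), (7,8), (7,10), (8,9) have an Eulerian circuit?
Yes (the graph is connected and all 10 vertices have even degree)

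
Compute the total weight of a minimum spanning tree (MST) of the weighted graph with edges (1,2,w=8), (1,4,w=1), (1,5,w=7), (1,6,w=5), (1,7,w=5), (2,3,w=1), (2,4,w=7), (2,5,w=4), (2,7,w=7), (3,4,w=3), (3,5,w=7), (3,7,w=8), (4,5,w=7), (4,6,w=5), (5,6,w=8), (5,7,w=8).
19 (MST edges: (1,4,w=1), (1,6,w=5), (1,7,w=5), (2,3,w=1), (2,5,w=4), (3,4,w=3); sum of weights 1 + 5 + 5 + 1 + 4 + 3 = 19)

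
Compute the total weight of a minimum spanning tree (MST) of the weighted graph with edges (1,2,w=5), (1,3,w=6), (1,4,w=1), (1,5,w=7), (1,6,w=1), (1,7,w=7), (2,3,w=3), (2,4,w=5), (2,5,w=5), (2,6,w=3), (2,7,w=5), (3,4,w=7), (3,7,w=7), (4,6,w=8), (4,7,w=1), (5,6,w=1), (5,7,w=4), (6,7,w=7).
10 (MST edges: (1,4,w=1), (1,6,w=1), (2,3,w=3), (2,6,w=3), (4,7,w=1), (5,6,w=1); sum of weights 1 + 1 + 3 + 3 + 1 + 1 = 10)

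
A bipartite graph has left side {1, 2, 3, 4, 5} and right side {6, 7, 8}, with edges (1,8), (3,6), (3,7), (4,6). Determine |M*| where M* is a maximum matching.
3 (matching: (1,8), (3,7), (4,6); upper bound min(|L|,|R|) = min(5,3) = 3)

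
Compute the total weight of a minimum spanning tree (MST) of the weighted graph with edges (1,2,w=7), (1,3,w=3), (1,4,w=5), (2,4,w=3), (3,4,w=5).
11 (MST edges: (1,3,w=3), (1,4,w=5), (2,4,w=3); sum of weights 3 + 5 + 3 = 11)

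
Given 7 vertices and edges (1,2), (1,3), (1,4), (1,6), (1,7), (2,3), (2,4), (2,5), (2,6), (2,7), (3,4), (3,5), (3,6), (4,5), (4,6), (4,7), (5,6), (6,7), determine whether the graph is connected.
Yes (BFS from 1 visits [1, 2, 3, 4, 6, 7, 5] — all 7 vertices reached)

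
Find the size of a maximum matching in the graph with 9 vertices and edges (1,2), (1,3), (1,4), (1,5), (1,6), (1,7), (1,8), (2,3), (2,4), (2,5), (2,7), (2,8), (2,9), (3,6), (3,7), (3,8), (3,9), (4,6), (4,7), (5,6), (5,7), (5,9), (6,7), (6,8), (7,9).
4 (matching: (1,8), (2,9), (3,6), (5,7); upper bound floor(n/2) = floor(9/2) = 4)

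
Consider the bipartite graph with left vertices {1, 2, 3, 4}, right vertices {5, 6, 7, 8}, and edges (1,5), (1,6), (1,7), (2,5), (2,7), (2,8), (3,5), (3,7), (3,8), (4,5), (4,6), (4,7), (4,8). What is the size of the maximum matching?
4 (matching: (1,7), (2,8), (3,5), (4,6); upper bound min(|L|,|R|) = min(4,4) = 4)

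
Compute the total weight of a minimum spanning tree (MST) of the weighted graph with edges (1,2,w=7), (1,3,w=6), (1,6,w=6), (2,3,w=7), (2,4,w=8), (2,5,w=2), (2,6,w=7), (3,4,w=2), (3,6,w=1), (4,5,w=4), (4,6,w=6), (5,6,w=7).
15 (MST edges: (1,6,w=6), (2,5,w=2), (3,4,w=2), (3,6,w=1), (4,5,w=4); sum of weights 6 + 2 + 2 + 1 + 4 = 15)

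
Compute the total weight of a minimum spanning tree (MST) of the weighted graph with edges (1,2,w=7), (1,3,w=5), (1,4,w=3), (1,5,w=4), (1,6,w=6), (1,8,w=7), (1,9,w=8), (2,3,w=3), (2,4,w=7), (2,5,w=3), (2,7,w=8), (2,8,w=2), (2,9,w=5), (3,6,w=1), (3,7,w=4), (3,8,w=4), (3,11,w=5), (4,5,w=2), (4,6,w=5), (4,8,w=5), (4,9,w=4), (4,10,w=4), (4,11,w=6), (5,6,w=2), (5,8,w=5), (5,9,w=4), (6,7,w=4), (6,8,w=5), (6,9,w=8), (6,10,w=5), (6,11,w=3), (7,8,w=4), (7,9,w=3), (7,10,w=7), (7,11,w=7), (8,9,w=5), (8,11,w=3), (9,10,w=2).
25 (MST edges: (1,4,w=3), (2,5,w=3), (2,8,w=2), (3,6,w=1), (3,7,w=4), (4,5,w=2), (5,6,w=2), (6,11,w=3), (7,9,w=3), (9,10,w=2); sum of weights 3 + 3 + 2 + 1 + 4 + 2 + 2 + 3 + 3 + 2 = 25)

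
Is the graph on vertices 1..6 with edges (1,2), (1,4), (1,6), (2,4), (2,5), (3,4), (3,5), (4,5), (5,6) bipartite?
No (odd cycle of length 3: 2 -> 1 -> 4 -> 2)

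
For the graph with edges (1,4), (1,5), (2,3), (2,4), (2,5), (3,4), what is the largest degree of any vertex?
3 (attained at vertices 2, 4)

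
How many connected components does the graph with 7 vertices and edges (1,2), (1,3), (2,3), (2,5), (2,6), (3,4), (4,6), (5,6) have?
2 (components: {1, 2, 3, 4, 5, 6}, {7})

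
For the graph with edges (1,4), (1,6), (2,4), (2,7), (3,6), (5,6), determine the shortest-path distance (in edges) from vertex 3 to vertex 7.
5 (path: 3 -> 6 -> 1 -> 4 -> 2 -> 7, 5 edges)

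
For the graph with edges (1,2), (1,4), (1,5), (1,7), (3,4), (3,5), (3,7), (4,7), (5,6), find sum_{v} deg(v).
18 (handshake: sum of degrees = 2|E| = 2 x 9 = 18)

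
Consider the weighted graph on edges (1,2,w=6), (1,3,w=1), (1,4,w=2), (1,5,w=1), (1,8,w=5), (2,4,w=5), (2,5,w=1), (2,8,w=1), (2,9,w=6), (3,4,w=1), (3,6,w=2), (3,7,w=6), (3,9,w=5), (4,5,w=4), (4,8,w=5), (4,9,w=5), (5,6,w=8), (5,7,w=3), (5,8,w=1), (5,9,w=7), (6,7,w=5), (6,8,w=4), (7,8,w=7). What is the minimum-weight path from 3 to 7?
5 (path: 3 -> 1 -> 5 -> 7; weights 1 + 1 + 3 = 5)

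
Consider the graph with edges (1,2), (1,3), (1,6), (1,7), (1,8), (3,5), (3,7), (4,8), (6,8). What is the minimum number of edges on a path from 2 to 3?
2 (path: 2 -> 1 -> 3, 2 edges)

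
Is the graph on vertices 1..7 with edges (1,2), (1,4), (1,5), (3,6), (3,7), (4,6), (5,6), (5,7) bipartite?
Yes. Partition: {1, 6, 7}, {2, 3, 4, 5}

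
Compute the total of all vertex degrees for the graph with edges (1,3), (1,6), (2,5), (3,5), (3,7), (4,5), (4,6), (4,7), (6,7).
18 (handshake: sum of degrees = 2|E| = 2 x 9 = 18)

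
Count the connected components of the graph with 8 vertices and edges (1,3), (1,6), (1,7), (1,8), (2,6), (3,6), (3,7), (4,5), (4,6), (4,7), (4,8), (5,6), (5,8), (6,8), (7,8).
1 (components: {1, 2, 3, 4, 5, 6, 7, 8})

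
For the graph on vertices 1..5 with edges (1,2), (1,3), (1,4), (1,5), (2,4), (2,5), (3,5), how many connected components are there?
1 (components: {1, 2, 3, 4, 5})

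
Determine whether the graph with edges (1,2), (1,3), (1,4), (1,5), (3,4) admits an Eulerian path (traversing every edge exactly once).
Yes (the graph is connected and exactly 2 vertices have odd degree: {2, 5}; any Eulerian path must start and end at those)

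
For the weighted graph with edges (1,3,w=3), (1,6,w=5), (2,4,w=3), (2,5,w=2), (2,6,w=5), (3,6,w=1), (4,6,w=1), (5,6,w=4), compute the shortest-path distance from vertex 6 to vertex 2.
4 (path: 6 -> 4 -> 2; weights 1 + 3 = 4)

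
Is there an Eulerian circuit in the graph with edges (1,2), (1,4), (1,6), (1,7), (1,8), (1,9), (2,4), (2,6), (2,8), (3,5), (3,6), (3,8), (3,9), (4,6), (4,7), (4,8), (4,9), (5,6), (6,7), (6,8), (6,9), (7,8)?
Yes (the graph is connected and all 9 vertices have even degree)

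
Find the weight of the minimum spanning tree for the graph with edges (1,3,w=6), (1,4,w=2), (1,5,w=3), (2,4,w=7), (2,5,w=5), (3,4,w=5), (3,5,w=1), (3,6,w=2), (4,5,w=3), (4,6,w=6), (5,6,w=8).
13 (MST edges: (1,4,w=2), (1,5,w=3), (2,5,w=5), (3,5,w=1), (3,6,w=2); sum of weights 2 + 3 + 5 + 1 + 2 = 13)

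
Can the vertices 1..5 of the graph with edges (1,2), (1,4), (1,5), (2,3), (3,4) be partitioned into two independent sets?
Yes. Partition: {1, 3}, {2, 4, 5}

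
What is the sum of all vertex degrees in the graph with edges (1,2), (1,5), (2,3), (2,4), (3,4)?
10 (handshake: sum of degrees = 2|E| = 2 x 5 = 10)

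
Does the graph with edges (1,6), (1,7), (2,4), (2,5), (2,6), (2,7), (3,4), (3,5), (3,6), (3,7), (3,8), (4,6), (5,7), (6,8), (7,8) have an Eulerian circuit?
No (6 vertices have odd degree: {3, 4, 5, 6, 7, 8}; Eulerian circuit requires 0)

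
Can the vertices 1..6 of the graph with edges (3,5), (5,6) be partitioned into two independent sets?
Yes. Partition: {1, 2, 3, 4, 6}, {5}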